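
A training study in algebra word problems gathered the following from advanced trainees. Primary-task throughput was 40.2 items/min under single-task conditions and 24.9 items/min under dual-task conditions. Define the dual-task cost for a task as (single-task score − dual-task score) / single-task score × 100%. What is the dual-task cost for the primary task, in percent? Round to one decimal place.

Cost = (40.2 − 24.9) / 40.2 × 100%
     = 15.3000 / 40.2 × 100% = 38.0597%.
≈ 38.1%.

38.1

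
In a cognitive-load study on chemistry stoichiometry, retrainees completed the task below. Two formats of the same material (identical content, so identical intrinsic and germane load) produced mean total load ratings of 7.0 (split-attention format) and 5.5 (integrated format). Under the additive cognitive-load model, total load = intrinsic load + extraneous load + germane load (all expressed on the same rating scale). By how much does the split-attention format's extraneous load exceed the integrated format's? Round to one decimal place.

Intrinsic and germane load are equal across formats, so the difference in total load equals the difference in extraneous load.
Extraneous-load difference = 7.0 − 5.5 = 1.5.

1.5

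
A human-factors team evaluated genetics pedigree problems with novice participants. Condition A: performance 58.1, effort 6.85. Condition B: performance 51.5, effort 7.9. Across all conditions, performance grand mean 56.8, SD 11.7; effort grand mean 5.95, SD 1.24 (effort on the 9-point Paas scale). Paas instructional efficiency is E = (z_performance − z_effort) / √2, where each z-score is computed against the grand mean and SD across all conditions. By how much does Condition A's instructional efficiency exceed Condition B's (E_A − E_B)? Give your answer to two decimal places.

1.00

Condition A: z_P = (58.1 − 56.8)/11.7 = 0.1111; z_E = (6.85 − 5.95)/1.24 = 0.7258; E_A = (0.1111 − 0.7258)/√2 = -0.4347.
Condition B: z_P = (51.5 − 56.8)/11.7 = -0.4530; z_E = (7.9 − 5.95)/1.24 = 1.5726; E_B = (-0.4530 − 1.5726)/√2 = -1.4323.
E_A − E_B = -0.4347 − (-1.4323) = 0.9976 ≈ 1.00.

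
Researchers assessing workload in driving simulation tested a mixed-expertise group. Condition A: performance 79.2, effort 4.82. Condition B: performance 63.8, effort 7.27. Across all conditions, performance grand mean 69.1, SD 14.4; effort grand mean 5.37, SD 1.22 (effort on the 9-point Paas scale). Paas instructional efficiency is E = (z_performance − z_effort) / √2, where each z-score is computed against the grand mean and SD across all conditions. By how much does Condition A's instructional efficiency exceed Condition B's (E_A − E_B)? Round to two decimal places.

2.18

Condition A: z_P = (79.2 − 69.1)/14.4 = 0.7014; z_E = (4.82 − 5.37)/1.22 = -0.4508; E_A = (0.7014 − (-0.4508))/√2 = 0.8147.
Condition B: z_P = (63.8 − 69.1)/14.4 = -0.3681; z_E = (7.27 − 5.37)/1.22 = 1.5574; E_B = (-0.3681 − 1.5574)/√2 = -1.3615.
E_A − E_B = 0.8147 − (-1.3615) = 2.1762 ≈ 2.18.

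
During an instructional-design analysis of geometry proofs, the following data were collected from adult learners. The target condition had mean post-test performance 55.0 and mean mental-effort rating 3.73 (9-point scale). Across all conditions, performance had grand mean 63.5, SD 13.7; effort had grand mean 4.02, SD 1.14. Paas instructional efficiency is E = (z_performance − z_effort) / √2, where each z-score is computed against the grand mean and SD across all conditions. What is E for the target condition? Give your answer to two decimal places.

z_performance = (55.0 − 63.5) / 13.7 = -8.5000 / 13.7 = -0.6204.
z_effort = (3.73 − 4.02) / 1.14 = -0.2900 / 1.14 = -0.2544.
z_P − z_E = -0.6204 − (-0.2544) = -0.3660.
E = -0.3660 / √2 = -0.3660 / 1.41421 = -0.2588 ≈ -0.26.

-0.26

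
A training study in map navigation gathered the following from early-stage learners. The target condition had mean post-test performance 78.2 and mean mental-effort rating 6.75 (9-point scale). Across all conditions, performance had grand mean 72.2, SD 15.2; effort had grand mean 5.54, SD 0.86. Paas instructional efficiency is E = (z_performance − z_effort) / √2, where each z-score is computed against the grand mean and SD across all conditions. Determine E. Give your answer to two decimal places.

-0.72

z_performance = (78.2 − 72.2) / 15.2 = 6.0000 / 15.2 = 0.3947.
z_effort = (6.75 − 5.54) / 0.86 = 1.2100 / 0.86 = 1.4070.
z_P − z_E = 0.3947 − 1.4070 = -1.0123.
E = -1.0123 / √2 = -1.0123 / 1.41421 = -0.7158 ≈ -0.72.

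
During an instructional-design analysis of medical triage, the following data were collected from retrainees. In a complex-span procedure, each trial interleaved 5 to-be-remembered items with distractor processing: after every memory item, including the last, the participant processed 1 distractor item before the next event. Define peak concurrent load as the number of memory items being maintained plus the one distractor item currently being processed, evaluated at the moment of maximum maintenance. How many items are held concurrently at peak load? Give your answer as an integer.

6

Maintenance is greatest during the distractor(s) after memory item 5: all 5 memory items are being held.
One distractor item is concurrently being processed.
Peak concurrent load = 5 + 1 = 6 items.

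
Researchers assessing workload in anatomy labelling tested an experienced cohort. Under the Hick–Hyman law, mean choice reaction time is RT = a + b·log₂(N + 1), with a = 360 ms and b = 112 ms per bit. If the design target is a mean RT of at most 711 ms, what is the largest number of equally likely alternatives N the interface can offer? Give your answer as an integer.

Set 360 + 112·log₂(N + 1) ≤ 711.
log₂(N + 1) ≤ (711 − 360) / 112 = 3.1339.
N + 1 ≤ 2^3.1339 = 8.7780.
N ≤ 7.7780, so the largest integer N is 7.

7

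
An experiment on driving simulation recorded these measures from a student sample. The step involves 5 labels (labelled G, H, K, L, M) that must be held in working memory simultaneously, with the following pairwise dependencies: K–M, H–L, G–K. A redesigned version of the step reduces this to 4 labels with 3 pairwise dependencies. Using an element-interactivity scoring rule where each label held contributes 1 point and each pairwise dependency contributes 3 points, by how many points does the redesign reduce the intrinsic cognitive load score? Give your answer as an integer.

Original: 5 × 1 + 3 × 3 = 5 + 9 = 14.
Redesigned: 4 × 1 + 3 × 3 = 4 + 9 = 13.
Reduction = 14 − 13 = 1.

1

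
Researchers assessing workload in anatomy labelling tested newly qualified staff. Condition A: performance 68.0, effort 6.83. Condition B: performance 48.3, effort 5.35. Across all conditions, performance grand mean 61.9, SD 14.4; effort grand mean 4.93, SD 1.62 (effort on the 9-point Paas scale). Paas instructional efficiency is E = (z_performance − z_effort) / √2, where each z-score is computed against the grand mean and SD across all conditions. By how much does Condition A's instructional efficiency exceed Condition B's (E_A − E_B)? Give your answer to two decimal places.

0.32

Condition A: z_P = (68.0 − 61.9)/14.4 = 0.4236; z_E = (6.83 − 4.93)/1.62 = 1.1728; E_A = (0.4236 − 1.1728)/√2 = -0.5298.
Condition B: z_P = (48.3 − 61.9)/14.4 = -0.9444; z_E = (5.35 − 4.93)/1.62 = 0.2593; E_B = (-0.9444 − 0.2593)/√2 = -0.8511.
E_A − E_B = -0.5298 − (-0.8511) = 0.3213 ≈ 0.32.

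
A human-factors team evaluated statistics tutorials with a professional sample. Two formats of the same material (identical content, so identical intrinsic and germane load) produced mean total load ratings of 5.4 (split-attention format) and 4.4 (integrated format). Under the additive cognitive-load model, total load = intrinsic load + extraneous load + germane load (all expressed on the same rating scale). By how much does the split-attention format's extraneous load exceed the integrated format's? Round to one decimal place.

1.0

Intrinsic and germane load are equal across formats, so the difference in total load equals the difference in extraneous load.
Extraneous-load difference = 5.4 − 4.4 = 1.0.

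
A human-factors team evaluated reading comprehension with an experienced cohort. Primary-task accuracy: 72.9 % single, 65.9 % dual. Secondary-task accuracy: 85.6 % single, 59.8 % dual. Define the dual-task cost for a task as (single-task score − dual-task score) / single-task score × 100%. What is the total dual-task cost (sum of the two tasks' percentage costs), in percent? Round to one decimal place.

39.7

Primary cost = (72.9 − 65.9) / 72.9 × 100% = 9.6022%.
Secondary cost = (85.6 − 59.8) / 85.6 × 100% = 30.1402%.
Total = 9.6022% + 30.1402% = 39.7424% ≈ 39.7%.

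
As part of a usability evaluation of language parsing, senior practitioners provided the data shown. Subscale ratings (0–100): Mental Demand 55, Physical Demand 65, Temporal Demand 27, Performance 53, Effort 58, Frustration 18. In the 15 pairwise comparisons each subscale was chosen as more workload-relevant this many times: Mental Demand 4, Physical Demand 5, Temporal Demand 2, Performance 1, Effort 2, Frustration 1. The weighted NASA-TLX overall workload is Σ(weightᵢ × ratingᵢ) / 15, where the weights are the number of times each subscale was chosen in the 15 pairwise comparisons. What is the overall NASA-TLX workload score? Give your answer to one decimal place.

The tallies are the weights (they sum to 15).
Weighted sum = 4·55 + 5·65 + 2·27 + 1·53 + 2·58 + 1·18
            = 220 + 325 + 54 + 53 + 116 + 18 = 786.
Overall workload = 786 / 15 = 52.4000 ≈ 52.4.

52.4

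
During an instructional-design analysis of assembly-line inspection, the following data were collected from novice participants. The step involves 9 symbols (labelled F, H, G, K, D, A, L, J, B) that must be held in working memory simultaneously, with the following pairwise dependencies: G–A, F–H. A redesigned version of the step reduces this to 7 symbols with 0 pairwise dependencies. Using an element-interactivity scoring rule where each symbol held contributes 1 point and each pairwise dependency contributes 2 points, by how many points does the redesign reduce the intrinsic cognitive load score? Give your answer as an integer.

Original: 9 × 1 + 2 × 2 = 9 + 4 = 13.
Redesigned: 7 × 1 + 0 × 2 = 7 + 0 = 7.
Reduction = 13 − 7 = 6.

6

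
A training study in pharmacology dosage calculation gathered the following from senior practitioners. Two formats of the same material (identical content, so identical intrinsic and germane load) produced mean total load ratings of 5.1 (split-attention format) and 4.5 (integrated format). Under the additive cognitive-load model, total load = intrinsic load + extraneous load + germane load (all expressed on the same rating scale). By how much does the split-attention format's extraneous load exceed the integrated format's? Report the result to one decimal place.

Intrinsic and germane load are equal across formats, so the difference in total load equals the difference in extraneous load.
Extraneous-load difference = 5.1 − 4.5 = 0.6.

0.6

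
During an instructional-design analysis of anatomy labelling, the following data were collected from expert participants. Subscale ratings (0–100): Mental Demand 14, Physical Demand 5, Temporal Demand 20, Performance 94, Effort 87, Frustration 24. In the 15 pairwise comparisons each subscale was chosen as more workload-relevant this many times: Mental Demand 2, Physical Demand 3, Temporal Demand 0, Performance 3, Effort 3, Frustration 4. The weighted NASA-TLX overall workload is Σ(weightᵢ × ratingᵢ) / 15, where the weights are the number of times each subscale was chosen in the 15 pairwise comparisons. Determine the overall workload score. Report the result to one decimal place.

The tallies are the weights (they sum to 15).
Weighted sum = 2·14 + 3·5 + 0·20 + 3·94 + 3·87 + 4·24
            = 28 + 15 + 0 + 282 + 261 + 96 = 682.
Overall workload = 682 / 15 = 45.4667 ≈ 45.5.

45.5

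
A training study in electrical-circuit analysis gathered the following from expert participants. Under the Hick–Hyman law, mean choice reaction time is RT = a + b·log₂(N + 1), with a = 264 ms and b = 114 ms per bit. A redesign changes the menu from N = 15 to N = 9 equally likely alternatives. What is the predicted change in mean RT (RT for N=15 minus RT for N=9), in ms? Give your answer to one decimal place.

RT(15) = 264 + 114·log₂(16) = 264 + 114·4.0000 = 720.0000 ms.
RT(9) = 264 + 114·log₂(10) = 264 + 114·3.3219 = 642.6966 ms.
Difference = 720.0000 − 642.6966 = 77.3034 ≈ 77.3 ms.

77.3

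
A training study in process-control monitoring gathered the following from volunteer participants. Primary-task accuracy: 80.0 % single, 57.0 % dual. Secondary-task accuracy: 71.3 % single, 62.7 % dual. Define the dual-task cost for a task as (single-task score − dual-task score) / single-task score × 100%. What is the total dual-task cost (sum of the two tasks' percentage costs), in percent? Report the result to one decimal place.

Primary cost = (80.0 − 57.0) / 80.0 × 100% = 28.7500%.
Secondary cost = (71.3 − 62.7) / 71.3 × 100% = 12.0617%.
Total = 28.7500% + 12.0617% = 40.8117% ≈ 40.8%.

40.8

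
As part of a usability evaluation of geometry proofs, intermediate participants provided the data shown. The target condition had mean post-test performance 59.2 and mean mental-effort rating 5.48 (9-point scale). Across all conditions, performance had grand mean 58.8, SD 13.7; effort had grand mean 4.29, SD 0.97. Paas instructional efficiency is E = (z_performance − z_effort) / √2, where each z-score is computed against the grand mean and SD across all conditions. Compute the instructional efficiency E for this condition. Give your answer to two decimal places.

-0.85

z_performance = (59.2 − 58.8) / 13.7 = 0.4000 / 13.7 = 0.0292.
z_effort = (5.48 − 4.29) / 0.97 = 1.1900 / 0.97 = 1.2268.
z_P − z_E = 0.0292 − 1.2268 = -1.1976.
E = -1.1976 / √2 = -1.1976 / 1.41421 = -0.8468 ≈ -0.85.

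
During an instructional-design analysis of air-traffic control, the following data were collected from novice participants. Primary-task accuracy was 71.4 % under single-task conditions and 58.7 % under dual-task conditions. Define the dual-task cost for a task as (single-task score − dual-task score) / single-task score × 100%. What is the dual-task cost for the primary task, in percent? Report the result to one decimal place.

Cost = (71.4 − 58.7) / 71.4 × 100%
     = 12.7000 / 71.4 × 100% = 17.7871%.
≈ 17.8%.

17.8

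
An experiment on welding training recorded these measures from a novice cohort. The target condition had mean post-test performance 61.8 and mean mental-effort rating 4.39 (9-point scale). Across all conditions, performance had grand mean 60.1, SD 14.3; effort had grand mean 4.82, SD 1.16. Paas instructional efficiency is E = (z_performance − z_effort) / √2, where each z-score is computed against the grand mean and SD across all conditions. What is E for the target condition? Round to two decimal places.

z_performance = (61.8 − 60.1) / 14.3 = 1.7000 / 14.3 = 0.1189.
z_effort = (4.39 − 4.82) / 1.16 = -0.4300 / 1.16 = -0.3707.
z_P − z_E = 0.1189 − (-0.3707) = 0.4896.
E = 0.4896 / √2 = 0.4896 / 1.41421 = 0.3462 ≈ 0.35.

0.35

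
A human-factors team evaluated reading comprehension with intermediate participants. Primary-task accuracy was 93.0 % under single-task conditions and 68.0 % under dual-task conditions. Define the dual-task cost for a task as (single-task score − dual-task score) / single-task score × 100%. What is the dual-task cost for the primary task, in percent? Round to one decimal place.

26.9

Cost = (93.0 − 68.0) / 93.0 × 100%
     = 25.0000 / 93.0 × 100% = 26.8817%.
≈ 26.9%.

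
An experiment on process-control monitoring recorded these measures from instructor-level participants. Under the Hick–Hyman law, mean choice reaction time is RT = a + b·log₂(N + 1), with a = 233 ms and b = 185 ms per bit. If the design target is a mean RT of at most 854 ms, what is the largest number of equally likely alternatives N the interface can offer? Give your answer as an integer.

9

Set 233 + 185·log₂(N + 1) ≤ 854.
log₂(N + 1) ≤ (854 − 233) / 185 = 3.3568.
N + 1 ≤ 2^3.3568 = 10.2447.
N ≤ 9.2447, so the largest integer N is 9.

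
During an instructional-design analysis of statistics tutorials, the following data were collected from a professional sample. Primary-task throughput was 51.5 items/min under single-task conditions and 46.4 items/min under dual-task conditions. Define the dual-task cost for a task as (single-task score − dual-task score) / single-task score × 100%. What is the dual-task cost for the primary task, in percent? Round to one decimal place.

9.9

Cost = (51.5 − 46.4) / 51.5 × 100%
     = 5.1000 / 51.5 × 100% = 9.9029%.
≈ 9.9%.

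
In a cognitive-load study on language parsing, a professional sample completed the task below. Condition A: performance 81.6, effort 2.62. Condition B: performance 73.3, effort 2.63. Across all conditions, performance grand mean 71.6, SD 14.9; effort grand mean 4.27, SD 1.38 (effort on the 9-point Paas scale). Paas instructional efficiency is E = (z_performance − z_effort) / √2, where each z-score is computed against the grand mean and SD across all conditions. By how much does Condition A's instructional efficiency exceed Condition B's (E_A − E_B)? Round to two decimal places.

Condition A: z_P = (81.6 − 71.6)/14.9 = 0.6711; z_E = (2.62 − 4.27)/1.38 = -1.1957; E_A = (0.6711 − (-1.1957))/√2 = 1.3200.
Condition B: z_P = (73.3 − 71.6)/14.9 = 0.1141; z_E = (2.63 − 4.27)/1.38 = -1.1884; E_B = (0.1141 − (-1.1884))/√2 = 0.9210.
E_A − E_B = 1.3200 − 0.9210 = 0.3990 ≈ 0.40.

0.40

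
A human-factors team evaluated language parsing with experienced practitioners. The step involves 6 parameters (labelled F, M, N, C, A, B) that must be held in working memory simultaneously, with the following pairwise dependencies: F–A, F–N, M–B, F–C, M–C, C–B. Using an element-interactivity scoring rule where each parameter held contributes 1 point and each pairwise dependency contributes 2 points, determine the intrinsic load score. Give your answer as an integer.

Count of parameters held simultaneously: 6.
Count of pairwise dependencies listed: 6.
Element contribution: 6 × 1 = 6.
Interaction contribution: 6 × 2 = 12.
Intrinsic load = 6 + 12 = 18.

18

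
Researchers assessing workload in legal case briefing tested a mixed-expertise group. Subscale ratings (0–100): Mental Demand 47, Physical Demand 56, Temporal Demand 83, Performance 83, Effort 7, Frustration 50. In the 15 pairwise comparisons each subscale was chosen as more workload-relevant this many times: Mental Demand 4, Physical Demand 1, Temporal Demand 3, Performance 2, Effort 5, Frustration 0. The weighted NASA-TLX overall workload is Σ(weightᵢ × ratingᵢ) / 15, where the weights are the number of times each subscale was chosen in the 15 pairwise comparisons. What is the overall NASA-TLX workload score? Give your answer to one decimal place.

46.3

The tallies are the weights (they sum to 15).
Weighted sum = 4·47 + 1·56 + 3·83 + 2·83 + 5·7 + 0·50
            = 188 + 56 + 249 + 166 + 35 + 0 = 694.
Overall workload = 694 / 15 = 46.2667 ≈ 46.3.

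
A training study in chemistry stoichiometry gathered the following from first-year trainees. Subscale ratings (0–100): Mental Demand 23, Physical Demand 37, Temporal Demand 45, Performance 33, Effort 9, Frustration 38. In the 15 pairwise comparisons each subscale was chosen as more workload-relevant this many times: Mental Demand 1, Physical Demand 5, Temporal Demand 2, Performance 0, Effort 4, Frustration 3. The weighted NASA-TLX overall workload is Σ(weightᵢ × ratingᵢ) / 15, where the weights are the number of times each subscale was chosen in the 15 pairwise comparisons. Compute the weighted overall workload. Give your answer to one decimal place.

The tallies are the weights (they sum to 15).
Weighted sum = 1·23 + 5·37 + 2·45 + 0·33 + 4·9 + 3·38
            = 23 + 185 + 90 + 0 + 36 + 114 = 448.
Overall workload = 448 / 15 = 29.8667 ≈ 29.9.

29.9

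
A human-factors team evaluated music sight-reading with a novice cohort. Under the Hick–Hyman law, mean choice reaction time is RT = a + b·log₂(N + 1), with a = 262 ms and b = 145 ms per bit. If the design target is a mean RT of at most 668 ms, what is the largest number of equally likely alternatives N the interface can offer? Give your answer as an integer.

5

Set 262 + 145·log₂(N + 1) ≤ 668.
log₂(N + 1) ≤ (668 − 262) / 145 = 2.8000.
N + 1 ≤ 2^2.8000 = 6.9644.
N ≤ 5.9644, so the largest integer N is 5.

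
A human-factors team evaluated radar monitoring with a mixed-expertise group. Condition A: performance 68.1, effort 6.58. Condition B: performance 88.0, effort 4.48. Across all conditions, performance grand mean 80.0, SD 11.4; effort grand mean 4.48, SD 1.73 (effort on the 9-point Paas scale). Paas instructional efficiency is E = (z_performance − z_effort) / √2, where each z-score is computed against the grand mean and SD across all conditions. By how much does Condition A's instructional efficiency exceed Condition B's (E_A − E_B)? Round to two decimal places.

-2.09

Condition A: z_P = (68.1 − 80.0)/11.4 = -1.0439; z_E = (6.58 − 4.48)/1.73 = 1.2139; E_A = (-1.0439 − 1.2139)/√2 = -1.5965.
Condition B: z_P = (88.0 − 80.0)/11.4 = 0.7018; z_E = (4.48 − 4.48)/1.73 = 0.0000; E_B = (0.7018 − 0.0000)/√2 = 0.4962.
E_A − E_B = -1.5965 − 0.4962 = -2.0927 ≈ -2.09.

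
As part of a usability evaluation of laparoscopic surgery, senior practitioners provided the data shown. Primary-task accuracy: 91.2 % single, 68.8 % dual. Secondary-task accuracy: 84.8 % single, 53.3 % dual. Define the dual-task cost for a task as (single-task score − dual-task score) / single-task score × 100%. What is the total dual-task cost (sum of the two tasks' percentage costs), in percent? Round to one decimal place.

Primary cost = (91.2 − 68.8) / 91.2 × 100% = 24.5614%.
Secondary cost = (84.8 − 53.3) / 84.8 × 100% = 37.1462%.
Total = 24.5614% + 37.1462% = 61.7076% ≈ 61.7%.

61.7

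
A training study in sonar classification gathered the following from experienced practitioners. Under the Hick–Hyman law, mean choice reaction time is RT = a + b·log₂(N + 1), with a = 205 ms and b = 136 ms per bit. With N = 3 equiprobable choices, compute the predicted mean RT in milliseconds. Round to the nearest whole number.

477

log₂(3 + 1) = log₂(4) = 2.0000.
RT = 205 + 136 × 2.0000 = 205 + 272.0000 = 477.0000 ms.
≈ 477 ms.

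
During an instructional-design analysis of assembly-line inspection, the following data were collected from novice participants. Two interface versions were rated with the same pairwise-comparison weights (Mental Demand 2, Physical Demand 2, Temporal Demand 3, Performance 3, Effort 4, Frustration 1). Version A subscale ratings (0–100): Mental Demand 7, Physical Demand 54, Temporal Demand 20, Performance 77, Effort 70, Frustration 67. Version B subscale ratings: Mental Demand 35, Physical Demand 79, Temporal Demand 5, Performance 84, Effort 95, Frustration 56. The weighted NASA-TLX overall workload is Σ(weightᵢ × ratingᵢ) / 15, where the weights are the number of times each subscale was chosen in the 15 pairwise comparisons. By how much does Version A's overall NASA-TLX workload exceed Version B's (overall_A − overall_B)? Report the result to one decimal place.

-11.4

Version A weighted sum = 2·7 + 2·54 + 3·20 + 3·77 + 4·70 + 1·67 = 14 + 108 + 60 + 231 + 280 + 67 = 760; overall_A = 760/15 = 50.6667.
Version B weighted sum = 2·35 + 2·79 + 3·5 + 3·84 + 4·95 + 1·56 = 70 + 158 + 15 + 252 + 380 + 56 = 931; overall_B = 931/15 = 62.0667.
Difference = 50.6667 − 62.0667 = -11.4000 ≈ -11.4.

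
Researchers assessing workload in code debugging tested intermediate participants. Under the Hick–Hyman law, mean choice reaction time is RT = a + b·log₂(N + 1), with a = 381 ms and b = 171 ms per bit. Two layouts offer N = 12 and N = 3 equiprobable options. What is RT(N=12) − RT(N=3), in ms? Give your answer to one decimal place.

290.8

RT(12) = 381 + 171·log₂(13) = 381 + 171·3.7004 = 1013.7684 ms.
RT(3) = 381 + 171·log₂(4) = 381 + 171·2.0000 = 723.0000 ms.
Difference = 1013.7684 − 723.0000 = 290.7684 ≈ 290.8 ms.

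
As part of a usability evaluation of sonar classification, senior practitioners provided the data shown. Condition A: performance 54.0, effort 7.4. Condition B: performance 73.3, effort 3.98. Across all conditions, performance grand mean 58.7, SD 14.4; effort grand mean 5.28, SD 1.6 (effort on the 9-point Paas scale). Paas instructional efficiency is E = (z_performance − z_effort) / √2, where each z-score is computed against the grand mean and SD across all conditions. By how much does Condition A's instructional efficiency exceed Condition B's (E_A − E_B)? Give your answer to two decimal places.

Condition A: z_P = (54.0 − 58.7)/14.4 = -0.3264; z_E = (7.4 − 5.28)/1.6 = 1.3250; E_A = (-0.3264 − 1.3250)/√2 = -1.1677.
Condition B: z_P = (73.3 − 58.7)/14.4 = 1.0139; z_E = (3.98 − 5.28)/1.6 = -0.8125; E_B = (1.0139 − (-0.8125))/√2 = 1.2915.
E_A − E_B = -1.1677 − 1.2915 = -2.4592 ≈ -2.46.

-2.46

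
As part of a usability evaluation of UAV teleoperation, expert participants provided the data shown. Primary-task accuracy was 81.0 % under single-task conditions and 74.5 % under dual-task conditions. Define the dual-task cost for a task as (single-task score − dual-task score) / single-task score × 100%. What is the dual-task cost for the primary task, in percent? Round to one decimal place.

Cost = (81.0 − 74.5) / 81.0 × 100%
     = 6.5000 / 81.0 × 100% = 8.0247%.
≈ 8.0%.

8.0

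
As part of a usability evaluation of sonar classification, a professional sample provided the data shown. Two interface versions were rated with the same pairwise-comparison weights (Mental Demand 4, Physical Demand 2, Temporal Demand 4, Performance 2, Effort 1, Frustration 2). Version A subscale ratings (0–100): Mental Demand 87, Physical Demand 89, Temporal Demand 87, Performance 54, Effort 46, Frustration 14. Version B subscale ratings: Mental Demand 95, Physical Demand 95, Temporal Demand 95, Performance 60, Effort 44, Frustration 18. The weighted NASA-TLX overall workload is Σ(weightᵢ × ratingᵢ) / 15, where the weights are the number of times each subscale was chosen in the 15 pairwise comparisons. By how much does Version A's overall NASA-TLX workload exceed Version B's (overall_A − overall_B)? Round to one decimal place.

-6.3

Version A weighted sum = 4·87 + 2·89 + 4·87 + 2·54 + 1·46 + 2·14 = 348 + 178 + 348 + 108 + 46 + 28 = 1056; overall_A = 1056/15 = 70.4000.
Version B weighted sum = 4·95 + 2·95 + 4·95 + 2·60 + 1·44 + 2·18 = 380 + 190 + 380 + 120 + 44 + 36 = 1150; overall_B = 1150/15 = 76.6667.
Difference = 70.4000 − 76.6667 = -6.2667 ≈ -6.3.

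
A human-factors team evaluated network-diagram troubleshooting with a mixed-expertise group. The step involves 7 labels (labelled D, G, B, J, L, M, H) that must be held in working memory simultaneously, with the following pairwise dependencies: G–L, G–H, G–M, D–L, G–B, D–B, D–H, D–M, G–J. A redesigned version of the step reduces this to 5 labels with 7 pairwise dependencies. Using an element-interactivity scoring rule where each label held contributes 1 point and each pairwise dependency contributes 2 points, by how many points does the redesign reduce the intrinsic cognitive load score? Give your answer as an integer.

6

Original: 7 × 1 + 9 × 2 = 7 + 18 = 25.
Redesigned: 5 × 1 + 7 × 2 = 5 + 14 = 19.
Reduction = 25 − 19 = 6.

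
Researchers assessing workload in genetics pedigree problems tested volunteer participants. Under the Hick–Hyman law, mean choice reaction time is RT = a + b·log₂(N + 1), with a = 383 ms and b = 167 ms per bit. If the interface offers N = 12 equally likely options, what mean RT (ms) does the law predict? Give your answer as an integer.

log₂(12 + 1) = log₂(13) = 3.7004.
RT = 383 + 167 × 3.7004 = 383 + 617.9668 = 1000.9668 ms.
≈ 1001 ms.

1001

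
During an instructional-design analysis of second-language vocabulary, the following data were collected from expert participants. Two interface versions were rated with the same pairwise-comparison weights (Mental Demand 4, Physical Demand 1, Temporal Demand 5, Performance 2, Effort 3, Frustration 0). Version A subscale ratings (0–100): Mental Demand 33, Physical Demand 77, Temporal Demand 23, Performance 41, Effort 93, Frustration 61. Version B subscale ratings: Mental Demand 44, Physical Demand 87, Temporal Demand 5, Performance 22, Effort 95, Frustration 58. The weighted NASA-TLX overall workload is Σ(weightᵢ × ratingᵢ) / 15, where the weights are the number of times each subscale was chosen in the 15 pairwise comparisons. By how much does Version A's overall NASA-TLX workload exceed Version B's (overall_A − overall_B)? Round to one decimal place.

4.5

Version A weighted sum = 4·33 + 1·77 + 5·23 + 2·41 + 3·93 + 0·61 = 132 + 77 + 115 + 82 + 279 + 0 = 685; overall_A = 685/15 = 45.6667.
Version B weighted sum = 4·44 + 1·87 + 5·5 + 2·22 + 3·95 + 0·58 = 176 + 87 + 25 + 44 + 285 + 0 = 617; overall_B = 617/15 = 41.1333.
Difference = 45.6667 − 41.1333 = 4.5334 ≈ 4.5.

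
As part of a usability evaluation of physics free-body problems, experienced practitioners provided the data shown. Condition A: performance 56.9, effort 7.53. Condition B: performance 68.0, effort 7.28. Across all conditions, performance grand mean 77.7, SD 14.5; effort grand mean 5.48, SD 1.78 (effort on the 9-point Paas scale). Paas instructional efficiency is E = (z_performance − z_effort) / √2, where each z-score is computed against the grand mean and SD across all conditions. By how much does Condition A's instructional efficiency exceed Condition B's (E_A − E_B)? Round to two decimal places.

Condition A: z_P = (56.9 − 77.7)/14.5 = -1.4345; z_E = (7.53 − 5.48)/1.78 = 1.1517; E_A = (-1.4345 − 1.1517)/√2 = -1.8287.
Condition B: z_P = (68.0 − 77.7)/14.5 = -0.6690; z_E = (7.28 − 5.48)/1.78 = 1.0112; E_B = (-0.6690 − 1.0112)/√2 = -1.1881.
E_A − E_B = -1.8287 − (-1.1881) = -0.6406 ≈ -0.64.

-0.64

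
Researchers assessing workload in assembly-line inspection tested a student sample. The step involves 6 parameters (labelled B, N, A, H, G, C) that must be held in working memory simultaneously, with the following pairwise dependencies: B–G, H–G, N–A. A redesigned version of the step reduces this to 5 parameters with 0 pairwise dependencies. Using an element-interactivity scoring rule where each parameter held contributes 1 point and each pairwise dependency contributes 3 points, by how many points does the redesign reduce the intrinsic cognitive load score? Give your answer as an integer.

10

Original: 6 × 1 + 3 × 3 = 6 + 9 = 15.
Redesigned: 5 × 1 + 0 × 3 = 5 + 0 = 5.
Reduction = 15 − 5 = 10.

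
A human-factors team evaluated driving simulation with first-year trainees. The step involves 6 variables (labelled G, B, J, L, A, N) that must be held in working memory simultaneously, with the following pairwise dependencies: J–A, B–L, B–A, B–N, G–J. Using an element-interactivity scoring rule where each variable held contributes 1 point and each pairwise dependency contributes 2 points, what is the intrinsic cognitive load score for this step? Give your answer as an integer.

16

Count of variables held simultaneously: 6.
Count of pairwise dependencies listed: 5.
Element contribution: 6 × 1 = 6.
Interaction contribution: 5 × 2 = 10.
Intrinsic load = 6 + 10 = 16.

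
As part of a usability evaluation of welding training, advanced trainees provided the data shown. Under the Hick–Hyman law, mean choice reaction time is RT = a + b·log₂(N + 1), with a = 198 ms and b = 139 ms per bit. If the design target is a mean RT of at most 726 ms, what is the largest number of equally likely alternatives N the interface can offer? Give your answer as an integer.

12

Set 198 + 139·log₂(N + 1) ≤ 726.
log₂(N + 1) ≤ (726 − 198) / 139 = 3.7986.
N + 1 ≤ 2^3.7986 = 13.9153.
N ≤ 12.9153, so the largest integer N is 12.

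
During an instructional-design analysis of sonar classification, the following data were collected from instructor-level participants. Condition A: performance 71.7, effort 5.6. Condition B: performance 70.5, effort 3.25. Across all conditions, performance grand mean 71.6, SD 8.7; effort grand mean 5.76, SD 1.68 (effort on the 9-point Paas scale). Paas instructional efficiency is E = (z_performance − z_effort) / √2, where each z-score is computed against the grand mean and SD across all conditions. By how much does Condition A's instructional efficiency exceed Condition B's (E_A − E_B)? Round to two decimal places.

Condition A: z_P = (71.7 − 71.6)/8.7 = 0.0115; z_E = (5.6 − 5.76)/1.68 = -0.0952; E_A = (0.0115 − (-0.0952))/√2 = 0.0754.
Condition B: z_P = (70.5 − 71.6)/8.7 = -0.1264; z_E = (3.25 − 5.76)/1.68 = -1.4940; E_B = (-0.1264 − (-1.4940))/√2 = 0.9670.
E_A − E_B = 0.0754 − 0.9670 = -0.8916 ≈ -0.89.

-0.89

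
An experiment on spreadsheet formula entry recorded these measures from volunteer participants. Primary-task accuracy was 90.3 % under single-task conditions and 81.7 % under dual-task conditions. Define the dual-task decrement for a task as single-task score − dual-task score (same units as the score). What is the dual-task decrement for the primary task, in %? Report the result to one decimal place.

Decrement = 90.3 − 81.7 = 8.6000 % ≈ 8.6 %.

8.6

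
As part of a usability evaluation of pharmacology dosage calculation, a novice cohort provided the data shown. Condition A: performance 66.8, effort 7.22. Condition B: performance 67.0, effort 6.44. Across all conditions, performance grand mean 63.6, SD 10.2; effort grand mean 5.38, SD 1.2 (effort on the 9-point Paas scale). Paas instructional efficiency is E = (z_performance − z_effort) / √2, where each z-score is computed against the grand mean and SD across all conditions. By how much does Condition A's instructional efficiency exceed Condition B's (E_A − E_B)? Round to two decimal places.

-0.47

Condition A: z_P = (66.8 − 63.6)/10.2 = 0.3137; z_E = (7.22 − 5.38)/1.2 = 1.5333; E_A = (0.3137 − 1.5333)/√2 = -0.8624.
Condition B: z_P = (67.0 − 63.6)/10.2 = 0.3333; z_E = (6.44 − 5.38)/1.2 = 0.8833; E_B = (0.3333 − 0.8833)/√2 = -0.3889.
E_A − E_B = -0.8624 − (-0.3889) = -0.4735 ≈ -0.47.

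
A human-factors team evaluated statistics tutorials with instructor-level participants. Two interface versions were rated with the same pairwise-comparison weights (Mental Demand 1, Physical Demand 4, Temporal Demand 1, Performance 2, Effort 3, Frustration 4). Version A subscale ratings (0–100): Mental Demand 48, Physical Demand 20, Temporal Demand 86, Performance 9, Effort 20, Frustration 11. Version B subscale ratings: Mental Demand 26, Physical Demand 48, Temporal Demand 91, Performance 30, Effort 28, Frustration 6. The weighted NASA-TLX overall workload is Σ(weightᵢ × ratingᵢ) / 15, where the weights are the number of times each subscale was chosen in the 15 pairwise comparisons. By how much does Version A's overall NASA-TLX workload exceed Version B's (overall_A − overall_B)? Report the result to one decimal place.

Version A weighted sum = 1·48 + 4·20 + 1·86 + 2·9 + 3·20 + 4·11 = 48 + 80 + 86 + 18 + 60 + 44 = 336; overall_A = 336/15 = 22.4000.
Version B weighted sum = 1·26 + 4·48 + 1·91 + 2·30 + 3·28 + 4·6 = 26 + 192 + 91 + 60 + 84 + 24 = 477; overall_B = 477/15 = 31.8000.
Difference = 22.4000 − 31.8000 = -9.4000 ≈ -9.4.

-9.4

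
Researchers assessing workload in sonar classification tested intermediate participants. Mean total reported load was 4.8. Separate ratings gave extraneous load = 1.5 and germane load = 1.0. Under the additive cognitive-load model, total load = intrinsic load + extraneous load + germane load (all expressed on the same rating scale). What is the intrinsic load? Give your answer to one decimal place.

intrinsic load = total − extraneous − germane
             = 4.8 − 1.5 − 1.0 = 2.3.

2.3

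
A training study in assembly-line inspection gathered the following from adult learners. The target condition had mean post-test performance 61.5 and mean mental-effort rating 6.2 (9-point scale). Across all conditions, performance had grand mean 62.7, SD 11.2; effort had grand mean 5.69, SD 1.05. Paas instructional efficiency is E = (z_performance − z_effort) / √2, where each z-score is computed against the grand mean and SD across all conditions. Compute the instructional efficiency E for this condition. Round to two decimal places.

z_performance = (61.5 − 62.7) / 11.2 = -1.2000 / 11.2 = -0.1071.
z_effort = (6.2 − 5.69) / 1.05 = 0.5100 / 1.05 = 0.4857.
z_P − z_E = -0.1071 − 0.4857 = -0.5928.
E = -0.5928 / √2 = -0.5928 / 1.41421 = -0.4192 ≈ -0.42.

-0.42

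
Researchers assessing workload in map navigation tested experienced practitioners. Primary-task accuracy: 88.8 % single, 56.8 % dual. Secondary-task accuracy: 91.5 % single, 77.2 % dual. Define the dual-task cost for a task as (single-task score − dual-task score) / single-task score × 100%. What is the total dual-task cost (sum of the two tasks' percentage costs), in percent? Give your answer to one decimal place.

Primary cost = (88.8 − 56.8) / 88.8 × 100% = 36.0360%.
Secondary cost = (91.5 − 77.2) / 91.5 × 100% = 15.6284%.
Total = 36.0360% + 15.6284% = 51.6644% ≈ 51.7%.

51.7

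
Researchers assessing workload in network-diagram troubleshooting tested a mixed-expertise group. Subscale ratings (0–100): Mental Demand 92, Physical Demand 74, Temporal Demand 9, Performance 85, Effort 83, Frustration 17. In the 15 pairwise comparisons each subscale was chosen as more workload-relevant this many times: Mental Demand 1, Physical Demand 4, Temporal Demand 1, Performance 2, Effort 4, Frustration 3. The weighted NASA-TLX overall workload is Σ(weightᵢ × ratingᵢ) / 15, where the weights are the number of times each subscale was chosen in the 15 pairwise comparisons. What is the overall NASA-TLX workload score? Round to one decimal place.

The tallies are the weights (they sum to 15).
Weighted sum = 1·92 + 4·74 + 1·9 + 2·85 + 4·83 + 3·17
            = 92 + 296 + 9 + 170 + 332 + 51 = 950.
Overall workload = 950 / 15 = 63.3333 ≈ 63.3.

63.3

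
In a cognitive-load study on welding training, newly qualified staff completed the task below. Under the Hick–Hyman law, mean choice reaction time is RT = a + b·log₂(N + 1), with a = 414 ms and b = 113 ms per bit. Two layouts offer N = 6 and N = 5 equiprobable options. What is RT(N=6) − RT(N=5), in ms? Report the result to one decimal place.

25.1

RT(6) = 414 + 113·log₂(7) = 414 + 113·2.8074 = 731.2362 ms.
RT(5) = 414 + 113·log₂(6) = 414 + 113·2.5850 = 706.1050 ms.
Difference = 731.2362 − 706.1050 = 25.1312 ≈ 25.1 ms.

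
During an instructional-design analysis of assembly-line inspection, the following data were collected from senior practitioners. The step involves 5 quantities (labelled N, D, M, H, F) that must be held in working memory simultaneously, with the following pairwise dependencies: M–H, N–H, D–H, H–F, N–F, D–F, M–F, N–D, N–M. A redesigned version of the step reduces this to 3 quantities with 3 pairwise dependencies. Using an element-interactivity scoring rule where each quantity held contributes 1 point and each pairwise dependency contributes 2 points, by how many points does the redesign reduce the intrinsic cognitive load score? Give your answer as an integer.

Original: 5 × 1 + 9 × 2 = 5 + 18 = 23.
Redesigned: 3 × 1 + 3 × 2 = 3 + 6 = 9.
Reduction = 23 − 9 = 14.

14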